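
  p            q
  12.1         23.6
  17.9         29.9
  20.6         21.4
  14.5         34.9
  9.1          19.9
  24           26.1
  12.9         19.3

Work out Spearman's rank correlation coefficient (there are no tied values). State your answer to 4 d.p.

Rank p: 2, 5, 6, 4, 1, 7, 3
Rank q: 4, 6, 3, 7, 2, 5, 1
d = rank(p) − rank(q): -2, -1, 3, -3, -1, 2, 2; Σd² = 32
ρ = 1 − 6Σd² / [n(n²−1)] = 1 − 6×32 / (7×48) = 1 − 192/336 ≈ 0.4286

0.4286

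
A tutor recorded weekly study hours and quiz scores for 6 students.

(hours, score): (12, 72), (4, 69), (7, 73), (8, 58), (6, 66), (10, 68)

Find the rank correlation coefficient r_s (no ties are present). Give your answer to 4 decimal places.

0.0857

Rank hours: 6, 1, 3, 4, 2, 5
Rank score: 5, 4, 6, 1, 2, 3
d = rank(hours) − rank(score): 1, -3, -3, 3, 0, 2; Σd² = 32
ρ = 1 − 6Σd² / [n(n²−1)] = 1 − 6×32 / (6×35) = 1 − 192/210 ≈ 0.0857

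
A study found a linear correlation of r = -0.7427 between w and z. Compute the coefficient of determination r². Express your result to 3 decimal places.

0.552

r² = (-0.7427)² = 0.552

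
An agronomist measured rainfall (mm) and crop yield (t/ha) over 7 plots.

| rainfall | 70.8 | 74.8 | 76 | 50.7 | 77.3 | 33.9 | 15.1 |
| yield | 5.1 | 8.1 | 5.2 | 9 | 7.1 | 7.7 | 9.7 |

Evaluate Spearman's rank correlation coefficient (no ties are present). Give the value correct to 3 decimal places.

-0.607

Rank rainfall: 4, 5, 6, 3, 7, 2, 1
Rank yield: 1, 5, 2, 6, 3, 4, 7
d = rank(rainfall) − rank(yield): 3, 0, 4, -3, 4, -2, -6; Σd² = 90
ρ = 1 − 6Σd² / [n(n²−1)] = 1 − 6×90 / (7×48) = 1 − 540/336 ≈ -0.607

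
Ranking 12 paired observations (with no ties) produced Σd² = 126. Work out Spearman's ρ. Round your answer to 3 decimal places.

0.559

ρ = 1 − 6Σd² / [n(n²−1)] = 1 − 6×126 / (12×143)
  = 1 − 756/1716 = 1 − 0.4406 ≈ 0.559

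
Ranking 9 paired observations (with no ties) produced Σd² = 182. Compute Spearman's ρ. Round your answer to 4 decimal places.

-0.5167

ρ = 1 − 6Σd² / [n(n²−1)] = 1 − 6×182 / (9×80)
  = 1 − 1092/720 = 1 − 1.51667 ≈ -0.5167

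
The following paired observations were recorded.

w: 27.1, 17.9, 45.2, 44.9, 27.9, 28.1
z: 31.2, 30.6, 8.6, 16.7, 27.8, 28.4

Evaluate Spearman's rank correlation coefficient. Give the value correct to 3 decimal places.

Rank w: 2, 1, 6, 5, 3, 4
Rank z: 6, 5, 1, 2, 3, 4
d = rank(w) − rank(z): -4, -4, 5, 3, 0, 0; Σd² = 66
ρ = 1 − 6Σd² / [n(n²−1)] = 1 − 6×66 / (6×35) = 1 − 396/210 ≈ -0.886

-0.886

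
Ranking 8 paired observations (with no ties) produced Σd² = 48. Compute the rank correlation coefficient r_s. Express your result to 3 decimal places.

0.429

ρ = 1 − 6Σd² / [n(n²−1)] = 1 − 6×48 / (8×63)
  = 1 − 288/504 = 1 − 0.5714 ≈ 0.429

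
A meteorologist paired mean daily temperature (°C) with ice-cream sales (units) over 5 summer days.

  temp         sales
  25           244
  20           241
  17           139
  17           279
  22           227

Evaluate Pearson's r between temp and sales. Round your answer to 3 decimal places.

n = 5, Σx = 101, Σy = 1130, Σx² = 2087, Σy² = 266308, Σxy = 23020
nΣxy − ΣxΣy = 115100 − 114130 = 970
nΣx² − (Σx)² = 10435 − 10201 = 234; nΣy² − (Σy)² = 1331540 − 1276900 = 54640
r = 970 / √(234 × 54640) = 970 / 3575.7181 ≈ 0.271

0.271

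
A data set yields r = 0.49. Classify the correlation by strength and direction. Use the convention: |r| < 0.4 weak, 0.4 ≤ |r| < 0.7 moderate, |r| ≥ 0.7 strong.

r = 0.49 > 0 so the relationship is positive.
|r| = 0.49, which falls in the moderate range.

moderate positive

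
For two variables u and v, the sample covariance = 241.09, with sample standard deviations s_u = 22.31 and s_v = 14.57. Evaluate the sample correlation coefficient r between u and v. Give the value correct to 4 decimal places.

0.7417

r = Cov(u,v) / (s_u · s_v) = 241.09 / (22.31 × 14.57)
  = 241.09 / 325.0567 ≈ 0.7417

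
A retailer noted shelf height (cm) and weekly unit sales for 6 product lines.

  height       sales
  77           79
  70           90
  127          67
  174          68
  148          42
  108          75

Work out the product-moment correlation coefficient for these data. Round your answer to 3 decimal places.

n = 6, Σx = 704, Σy = 421, Σx² = 90802, Σy² = 30843, Σxy = 47040
nΣxy − ΣxΣy = 282240 − 296384 = -14144
nΣx² − (Σx)² = 544812 − 495616 = 49196; nΣy² − (Σy)² = 185058 − 177241 = 7817
r = -14144 / √(49196 × 7817) = -14144 / 19610.3323 ≈ -0.721

-0.721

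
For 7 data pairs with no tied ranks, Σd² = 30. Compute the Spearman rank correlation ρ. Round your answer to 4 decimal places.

ρ = 1 − 6Σd² / [n(n²−1)] = 1 − 6×30 / (7×48)
  = 1 − 180/336 = 1 − 0.53571 ≈ 0.4643

0.4643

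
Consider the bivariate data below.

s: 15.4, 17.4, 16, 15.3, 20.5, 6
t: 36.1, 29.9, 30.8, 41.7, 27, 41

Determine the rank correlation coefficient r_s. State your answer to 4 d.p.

-0.9429

Rank s: 3, 5, 4, 2, 6, 1
Rank t: 4, 2, 3, 6, 1, 5
d = rank(s) − rank(t): -1, 3, 1, -4, 5, -4; Σd² = 68
ρ = 1 − 6Σd² / [n(n²−1)] = 1 − 6×68 / (6×35) = 1 − 408/210 ≈ -0.9429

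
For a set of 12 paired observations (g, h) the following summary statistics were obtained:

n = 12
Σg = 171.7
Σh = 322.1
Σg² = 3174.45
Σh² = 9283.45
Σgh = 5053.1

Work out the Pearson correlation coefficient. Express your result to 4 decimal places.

r = (nΣgh − ΣgΣh) / √[(nΣg² − (Σg)²)(nΣh² − (Σh)²)]
Numerator: 12×5053.1 − 171.7×322.1 = 5332.63
Denominator: √[(38093.4 − 29480.89)(111401.4 − 103748.41)] = √[8612.51 × 7652.99] = 8118.5869
r = 5332.63 / 8118.5869 ≈ 0.6568

0.6568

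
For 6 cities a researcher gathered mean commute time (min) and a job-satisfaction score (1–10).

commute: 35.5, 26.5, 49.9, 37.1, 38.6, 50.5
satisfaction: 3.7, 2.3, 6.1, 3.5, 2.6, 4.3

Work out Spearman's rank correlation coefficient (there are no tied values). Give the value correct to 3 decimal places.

Rank commute: 2, 1, 5, 3, 4, 6
Rank satisfaction: 4, 1, 6, 3, 2, 5
d = rank(commute) − rank(satisfaction): -2, 0, -1, 0, 2, 1; Σd² = 10
ρ = 1 − 6Σd² / [n(n²−1)] = 1 − 6×10 / (6×35) = 1 − 60/210 ≈ 0.714

0.714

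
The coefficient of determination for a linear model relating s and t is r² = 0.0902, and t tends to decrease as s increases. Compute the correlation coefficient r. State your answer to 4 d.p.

|r| = √0.0902 = 0.3003
The association is negative, so r = −0.3003.

-0.3003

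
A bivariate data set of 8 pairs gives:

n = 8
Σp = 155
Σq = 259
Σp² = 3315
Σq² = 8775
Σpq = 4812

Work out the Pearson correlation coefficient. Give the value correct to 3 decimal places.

-0.591

r = (nΣpq − ΣpΣq) / √[(nΣp² − (Σp)²)(nΣq² − (Σq)²)]
Numerator: 8×4812 − 155×259 = -1649
Denominator: √[(26520 − 24025)(70200 − 67081)] = √[2495 × 3119] = 2789.6066
r = -1649 / 2789.6066 ≈ -0.591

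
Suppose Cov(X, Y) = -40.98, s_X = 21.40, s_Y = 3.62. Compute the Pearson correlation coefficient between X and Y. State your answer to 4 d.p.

-0.5290

r = Cov(X,Y) / (s_X · s_Y) = -40.98 / (21.40 × 3.62)
  = -40.98 / 77.4680 ≈ -0.5290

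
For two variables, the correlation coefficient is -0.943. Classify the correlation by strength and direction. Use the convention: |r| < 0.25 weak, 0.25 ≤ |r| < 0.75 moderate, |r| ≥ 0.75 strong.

r = -0.943 < 0 so the relationship is negative.
|r| = 0.943, which falls in the strong range.

strong negative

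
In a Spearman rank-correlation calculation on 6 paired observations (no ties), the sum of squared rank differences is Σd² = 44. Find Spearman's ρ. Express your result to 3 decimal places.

ρ = 1 − 6Σd² / [n(n²−1)] = 1 − 6×44 / (6×35)
  = 1 − 264/210 = 1 − 1.2571 ≈ -0.257

-0.257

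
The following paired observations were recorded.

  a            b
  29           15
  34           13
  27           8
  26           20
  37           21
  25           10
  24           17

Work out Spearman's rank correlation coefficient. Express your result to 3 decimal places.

Rank a: 5, 6, 4, 3, 7, 2, 1
Rank b: 4, 3, 1, 6, 7, 2, 5
d = rank(a) − rank(b): 1, 3, 3, -3, 0, 0, -4; Σd² = 44
ρ = 1 − 6Σd² / [n(n²−1)] = 1 − 6×44 / (7×48) = 1 − 264/336 ≈ 0.214

0.214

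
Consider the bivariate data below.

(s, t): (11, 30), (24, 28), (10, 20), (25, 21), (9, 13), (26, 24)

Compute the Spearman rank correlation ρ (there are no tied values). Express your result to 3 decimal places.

Rank s: 3, 4, 2, 5, 1, 6
Rank t: 6, 5, 2, 3, 1, 4
d = rank(s) − rank(t): -3, -1, 0, 2, 0, 2; Σd² = 18
ρ = 1 − 6Σd² / [n(n²−1)] = 1 − 6×18 / (6×35) = 1 − 108/210 ≈ 0.486

0.486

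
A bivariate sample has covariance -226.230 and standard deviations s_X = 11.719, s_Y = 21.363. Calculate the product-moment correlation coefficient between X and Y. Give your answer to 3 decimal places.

-0.904

r = Cov(X,Y) / (s_X · s_Y) = -226.230 / (11.719 × 21.363)
  = -226.230 / 250.3530 ≈ -0.904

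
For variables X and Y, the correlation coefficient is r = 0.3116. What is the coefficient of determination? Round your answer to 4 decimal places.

0.0971

r² = (0.3116)² = 0.0971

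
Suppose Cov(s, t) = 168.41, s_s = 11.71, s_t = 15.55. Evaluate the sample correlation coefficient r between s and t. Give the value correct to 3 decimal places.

0.925

r = Cov(s,t) / (s_s · s_t) = 168.41 / (11.71 × 15.55)
  = 168.41 / 182.0905 ≈ 0.925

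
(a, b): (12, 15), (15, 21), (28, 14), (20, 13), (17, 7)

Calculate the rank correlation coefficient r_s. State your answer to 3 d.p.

-0.500

Rank a: 1, 2, 5, 4, 3
Rank b: 4, 5, 3, 2, 1
d = rank(a) − rank(b): -3, -3, 2, 2, 2; Σd² = 30
ρ = 1 − 6Σd² / [n(n²−1)] = 1 − 6×30 / (5×24) = 1 − 180/120 ≈ -0.500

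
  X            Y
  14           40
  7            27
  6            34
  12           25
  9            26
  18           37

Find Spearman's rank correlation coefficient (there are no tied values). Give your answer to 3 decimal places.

Rank X: 5, 2, 1, 4, 3, 6
Rank Y: 6, 3, 4, 1, 2, 5
d = rank(X) − rank(Y): -1, -1, -3, 3, 1, 1; Σd² = 22
ρ = 1 − 6Σd² / [n(n²−1)] = 1 − 6×22 / (6×35) = 1 − 132/210 ≈ 0.371

0.371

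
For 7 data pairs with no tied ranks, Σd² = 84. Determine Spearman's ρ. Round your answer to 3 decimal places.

-0.500

ρ = 1 − 6Σd² / [n(n²−1)] = 1 − 6×84 / (7×48)
  = 1 − 504/336 = 1 − 1.5000 ≈ -0.500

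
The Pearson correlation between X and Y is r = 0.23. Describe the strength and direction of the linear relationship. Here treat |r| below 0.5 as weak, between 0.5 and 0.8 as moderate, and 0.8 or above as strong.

weak positive

r = 0.23 > 0 so the relationship is positive.
|r| = 0.23, which falls in the weak range.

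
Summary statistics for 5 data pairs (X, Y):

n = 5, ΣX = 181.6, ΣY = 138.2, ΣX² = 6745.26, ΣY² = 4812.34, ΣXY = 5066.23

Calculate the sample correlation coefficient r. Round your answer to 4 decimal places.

r = (nΣXY − ΣXΣY) / √[(nΣX² − (ΣX)²)(nΣY² − (ΣY)²)]
Numerator: 5×5066.23 − 181.6×138.2 = 234.03
Denominator: √[(33726.3 − 32978.56)(24061.7 − 19099.24)] = √[747.74 × 4962.46] = 1926.2995
r = 234.03 / 1926.2995 ≈ 0.1215

0.1215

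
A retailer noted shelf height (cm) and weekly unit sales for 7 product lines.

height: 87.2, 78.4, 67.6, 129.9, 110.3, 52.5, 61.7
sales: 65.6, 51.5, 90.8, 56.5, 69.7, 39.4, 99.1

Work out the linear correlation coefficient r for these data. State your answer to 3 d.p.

n = 7, Σx = 587.6, Σy = 472.6, Σx² = 53923.4, Σy² = 34623.76, Σxy = 39106.23
nΣxy − ΣxΣy = 273743.61 − 277699.76 = -3956.15
nΣx² − (Σx)² = 377463.8 − 345273.76 = 32190.04; nΣy² − (Σy)² = 242366.32 − 223350.76 = 19015.56
r = -3956.15 / √(32190.04 × 19015.56) = -3956.15 / 24740.8900 ≈ -0.160

-0.160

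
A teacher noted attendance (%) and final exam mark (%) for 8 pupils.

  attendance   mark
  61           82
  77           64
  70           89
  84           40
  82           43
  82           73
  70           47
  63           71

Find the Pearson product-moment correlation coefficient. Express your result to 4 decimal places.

-0.5898

n = 8, Σx = 589, Σy = 509, Σx² = 43923, Σy² = 34769, Σxy = 36795
nΣxy − ΣxΣy = 294360 − 299801 = -5441
nΣx² − (Σx)² = 351384 − 346921 = 4463; nΣy² − (Σy)² = 278152 − 259081 = 19071
r = -5441 / √(4463 × 19071) = -5441 / 9225.7180 ≈ -0.5898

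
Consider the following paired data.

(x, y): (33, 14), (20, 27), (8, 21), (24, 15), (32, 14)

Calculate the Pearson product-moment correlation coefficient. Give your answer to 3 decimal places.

-0.650

n = 5, Σx = 117, Σy = 91, Σx² = 3153, Σy² = 1787, Σxy = 1978
nΣxy − ΣxΣy = 9890 − 10647 = -757
nΣx² − (Σx)² = 15765 − 13689 = 2076; nΣy² − (Σy)² = 8935 − 8281 = 654
r = -757 / √(2076 × 654) = -757 / 1165.2056 ≈ -0.650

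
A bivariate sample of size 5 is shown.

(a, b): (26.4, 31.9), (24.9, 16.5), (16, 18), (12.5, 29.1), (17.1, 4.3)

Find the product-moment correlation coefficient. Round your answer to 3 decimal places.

0.167

n = 5, Σa = 96.9, Σb = 99.8, Σa² = 2021.63, Σb² = 2479.16, Σab = 1978.29
nΣab − ΣaΣb = 9891.45 − 9670.62 = 220.83
nΣa² − (Σa)² = 10108.15 − 9389.61 = 718.54; nΣb² − (Σb)² = 12395.8 − 9960.04 = 2435.76
r = 220.83 / √(718.54 × 2435.76) = 220.83 / 1322.9478 ≈ 0.167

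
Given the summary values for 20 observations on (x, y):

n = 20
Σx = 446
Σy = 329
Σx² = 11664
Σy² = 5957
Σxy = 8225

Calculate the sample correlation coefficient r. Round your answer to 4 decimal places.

0.9180

r = (nΣxy − ΣxΣy) / √[(nΣx² − (Σx)²)(nΣy² − (Σy)²)]
Numerator: 20×8225 − 446×329 = 17766
Denominator: √[(233280 − 198916)(119140 − 108241)] = √[34364 × 10899] = 19352.8612
r = 17766 / 19352.8612 ≈ 0.9180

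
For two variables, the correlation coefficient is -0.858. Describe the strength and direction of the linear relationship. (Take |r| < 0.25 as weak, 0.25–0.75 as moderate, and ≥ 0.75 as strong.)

strong negative

r = -0.858 < 0 so the relationship is negative.
|r| = 0.858, which falls in the strong range.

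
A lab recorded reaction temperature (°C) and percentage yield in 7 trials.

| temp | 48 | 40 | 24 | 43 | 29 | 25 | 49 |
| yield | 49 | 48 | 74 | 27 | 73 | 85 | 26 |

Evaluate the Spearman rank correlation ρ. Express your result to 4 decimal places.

-0.8571

Rank temp: 6, 4, 1, 5, 3, 2, 7
Rank yield: 4, 3, 6, 2, 5, 7, 1
d = rank(temp) − rank(yield): 2, 1, -5, 3, -2, -5, 6; Σd² = 104
ρ = 1 − 6Σd² / [n(n²−1)] = 1 − 6×104 / (7×48) = 1 − 624/336 ≈ -0.8571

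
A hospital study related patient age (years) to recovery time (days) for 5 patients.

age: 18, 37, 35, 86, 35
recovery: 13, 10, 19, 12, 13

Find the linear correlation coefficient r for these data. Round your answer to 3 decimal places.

-0.207

n = 5, Σx = 211, Σy = 67, Σx² = 11539, Σy² = 943, Σxy = 2756
nΣxy − ΣxΣy = 13780 − 14137 = -357
nΣx² − (Σx)² = 57695 − 44521 = 13174; nΣy² − (Σy)² = 4715 − 4489 = 226
r = -357 / √(13174 × 226) = -357 / 1725.4924 ≈ -0.207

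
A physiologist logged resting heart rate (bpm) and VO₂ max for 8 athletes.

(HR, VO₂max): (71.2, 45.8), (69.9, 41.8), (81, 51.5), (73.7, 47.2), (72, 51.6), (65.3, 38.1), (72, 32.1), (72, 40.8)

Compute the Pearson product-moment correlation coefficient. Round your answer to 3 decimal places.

n = 8, Σx = 577.1, Σy = 348.9, Σx² = 41764.23, Σy² = 15534.19, Σxy = 25284.85
nΣxy − ΣxΣy = 202278.8 − 201350.19 = 928.61
nΣx² − (Σx)² = 334113.84 − 333044.41 = 1069.43; nΣy² − (Σy)² = 124273.52 − 121731.21 = 2542.31
r = 928.61 / √(1069.43 × 2542.31) = 928.61 / 1648.8853 ≈ 0.563

0.563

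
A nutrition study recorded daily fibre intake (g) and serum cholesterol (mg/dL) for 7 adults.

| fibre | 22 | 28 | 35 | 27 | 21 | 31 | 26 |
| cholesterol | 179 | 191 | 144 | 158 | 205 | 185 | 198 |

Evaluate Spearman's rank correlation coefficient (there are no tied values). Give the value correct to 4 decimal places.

-0.6071

Rank fibre: 2, 5, 7, 4, 1, 6, 3
Rank cholesterol: 3, 5, 1, 2, 7, 4, 6
d = rank(fibre) − rank(cholesterol): -1, 0, 6, 2, -6, 2, -3; Σd² = 90
ρ = 1 − 6Σd² / [n(n²−1)] = 1 − 6×90 / (7×48) = 1 − 540/336 ≈ -0.6071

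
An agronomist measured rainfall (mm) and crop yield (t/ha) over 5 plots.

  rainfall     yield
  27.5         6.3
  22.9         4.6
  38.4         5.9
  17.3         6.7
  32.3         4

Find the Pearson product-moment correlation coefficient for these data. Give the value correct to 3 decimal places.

n = 5, Σx = 138.4, Σy = 27.5, Σx² = 4097.8, Σy² = 156.55, Σxy = 750.26
nΣxy − ΣxΣy = 3751.3 − 3806 = -54.7
nΣx² − (Σx)² = 20489 − 19154.56 = 1334.44; nΣy² − (Σy)² = 782.75 − 756.25 = 26.5
r = -54.7 / √(1334.44 × 26.5) = -54.7 / 188.0496 ≈ -0.291

-0.291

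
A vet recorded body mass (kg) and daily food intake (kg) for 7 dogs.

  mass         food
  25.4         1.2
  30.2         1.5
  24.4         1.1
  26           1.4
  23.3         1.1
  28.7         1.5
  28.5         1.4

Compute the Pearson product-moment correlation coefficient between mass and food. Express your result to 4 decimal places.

n = 7, Σx = 186.5, Σy = 9.2, Σx² = 5007.39, Σy² = 12.28, Σxy = 247.6
nΣxy − ΣxΣy = 1733.2 − 1715.8 = 17.4
nΣx² − (Σx)² = 35051.73 − 34782.25 = 269.48; nΣy² − (Σy)² = 85.96 − 84.64 = 1.32
r = 17.4 / √(269.48 × 1.32) = 17.4 / 18.8604 ≈ 0.9226

0.9226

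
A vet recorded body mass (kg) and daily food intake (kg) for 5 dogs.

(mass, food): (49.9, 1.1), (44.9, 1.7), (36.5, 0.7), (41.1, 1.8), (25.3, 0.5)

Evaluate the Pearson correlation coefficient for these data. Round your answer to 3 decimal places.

n = 5, Σx = 197.7, Σy = 5.8, Σx² = 8167.57, Σy² = 8.08, Σxy = 243.4
nΣxy − ΣxΣy = 1217 − 1146.66 = 70.34
nΣx² − (Σx)² = 40837.85 − 39085.29 = 1752.56; nΣy² − (Σy)² = 40.4 − 33.64 = 6.76
r = 70.34 / √(1752.56 × 6.76) = 70.34 / 108.8453 ≈ 0.646

0.646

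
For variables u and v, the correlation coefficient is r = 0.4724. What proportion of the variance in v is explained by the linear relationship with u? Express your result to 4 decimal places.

r² = (0.4724)² = 0.2232

0.2232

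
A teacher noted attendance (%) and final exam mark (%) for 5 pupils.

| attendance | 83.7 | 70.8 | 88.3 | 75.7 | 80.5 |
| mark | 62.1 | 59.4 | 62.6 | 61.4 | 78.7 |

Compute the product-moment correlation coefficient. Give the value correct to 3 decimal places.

n = 5, Σx = 399, Σy = 324.2, Σx² = 32025.96, Σy² = 21267.18, Σxy = 25914.2
nΣxy − ΣxΣy = 129571 − 129355.8 = 215.2
nΣx² − (Σx)² = 160129.8 − 159201 = 928.8; nΣy² − (Σy)² = 106335.9 − 105105.64 = 1230.26
r = 215.2 / √(928.8 × 1230.26) = 215.2 / 1068.9553 ≈ 0.201

0.201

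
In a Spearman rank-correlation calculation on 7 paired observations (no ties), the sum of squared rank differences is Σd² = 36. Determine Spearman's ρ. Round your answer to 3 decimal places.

0.357

ρ = 1 − 6Σd² / [n(n²−1)] = 1 − 6×36 / (7×48)
  = 1 − 216/336 = 1 − 0.6429 ≈ 0.357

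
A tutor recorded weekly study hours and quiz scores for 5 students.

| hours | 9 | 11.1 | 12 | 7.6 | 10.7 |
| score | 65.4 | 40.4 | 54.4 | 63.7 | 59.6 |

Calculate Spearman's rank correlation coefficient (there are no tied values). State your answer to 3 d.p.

-0.800

Rank hours: 2, 4, 5, 1, 3
Rank score: 5, 1, 2, 4, 3
d = rank(hours) − rank(score): -3, 3, 3, -3, 0; Σd² = 36
ρ = 1 − 6Σd² / [n(n²−1)] = 1 − 6×36 / (5×24) = 1 − 216/120 ≈ -0.800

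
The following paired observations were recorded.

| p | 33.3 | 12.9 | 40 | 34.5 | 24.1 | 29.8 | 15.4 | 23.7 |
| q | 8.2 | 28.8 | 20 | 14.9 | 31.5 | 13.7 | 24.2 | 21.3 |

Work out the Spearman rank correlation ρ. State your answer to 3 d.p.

Rank p: 6, 1, 8, 7, 4, 5, 2, 3
Rank q: 1, 7, 4, 3, 8, 2, 6, 5
d = rank(p) − rank(q): 5, -6, 4, 4, -4, 3, -4, -2; Σd² = 138
ρ = 1 − 6Σd² / [n(n²−1)] = 1 − 6×138 / (8×63) = 1 − 828/504 ≈ -0.643

-0.643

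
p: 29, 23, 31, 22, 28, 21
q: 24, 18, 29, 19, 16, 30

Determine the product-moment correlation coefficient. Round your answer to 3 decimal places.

n = 6, Σp = 154, Σq = 136, Σp² = 4040, Σq² = 3258, Σpq = 3505
nΣpq − ΣpΣq = 21030 − 20944 = 86
nΣp² − (Σp)² = 24240 − 23716 = 524; nΣq² − (Σq)² = 19548 − 18496 = 1052
r = 86 / √(524 × 1052) = 86 / 742.4608 ≈ 0.116

0.116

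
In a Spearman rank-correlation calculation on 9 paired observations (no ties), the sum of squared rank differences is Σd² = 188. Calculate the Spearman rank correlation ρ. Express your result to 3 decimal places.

ρ = 1 − 6Σd² / [n(n²−1)] = 1 − 6×188 / (9×80)
  = 1 − 1128/720 = 1 − 1.5667 ≈ -0.567

-0.567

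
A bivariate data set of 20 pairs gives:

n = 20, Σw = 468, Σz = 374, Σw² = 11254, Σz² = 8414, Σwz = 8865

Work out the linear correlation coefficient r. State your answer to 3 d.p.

r = (nΣwz − ΣwΣz) / √[(nΣw² − (Σw)²)(nΣz² − (Σz)²)]
Numerator: 20×8865 − 468×374 = 2268
Denominator: √[(225080 − 219024)(168280 − 139876)] = √[6056 × 28404] = 13115.4346
r = 2268 / 13115.4346 ≈ 0.173

0.173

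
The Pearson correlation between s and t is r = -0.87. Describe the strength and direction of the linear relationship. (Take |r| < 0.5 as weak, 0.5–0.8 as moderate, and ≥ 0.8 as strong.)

r = -0.87 < 0 so the relationship is negative.
|r| = 0.87, which falls in the strong range.

strong negative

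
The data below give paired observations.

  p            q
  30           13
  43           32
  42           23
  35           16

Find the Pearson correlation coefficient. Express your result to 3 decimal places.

0.913

n = 4, Σp = 150, Σq = 84, Σp² = 5738, Σq² = 1978, Σpq = 3292
nΣpq − ΣpΣq = 13168 − 12600 = 568
nΣp² − (Σp)² = 22952 − 22500 = 452; nΣq² − (Σq)² = 7912 − 7056 = 856
r = 568 / √(452 × 856) = 568 / 622.0225 ≈ 0.913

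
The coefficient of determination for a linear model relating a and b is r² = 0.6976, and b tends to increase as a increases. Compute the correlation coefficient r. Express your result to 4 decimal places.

|r| = √0.6976 = 0.8352
The association is positive, so r = 0.8352.

0.8352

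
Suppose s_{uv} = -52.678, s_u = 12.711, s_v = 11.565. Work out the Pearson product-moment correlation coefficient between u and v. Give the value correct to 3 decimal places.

r = Cov(u,v) / (s_u · s_v) = -52.678 / (12.711 × 11.565)
  = -52.678 / 147.0027 ≈ -0.358

-0.358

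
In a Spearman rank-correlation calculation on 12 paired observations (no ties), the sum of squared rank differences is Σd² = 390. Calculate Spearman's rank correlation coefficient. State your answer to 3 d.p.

-0.364

ρ = 1 − 6Σd² / [n(n²−1)] = 1 − 6×390 / (12×143)
  = 1 − 2340/1716 = 1 − 1.3636 ≈ -0.364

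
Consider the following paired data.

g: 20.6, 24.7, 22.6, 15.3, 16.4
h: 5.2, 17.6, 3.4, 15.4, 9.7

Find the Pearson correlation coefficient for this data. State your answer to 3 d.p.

-0.086

n = 5, Σg = 99.6, Σh = 51.3, Σg² = 2048.26, Σh² = 679.61, Σgh = 1013.38
nΣgh − ΣgΣh = 5066.9 − 5109.48 = -42.58
nΣg² − (Σg)² = 10241.3 − 9920.16 = 321.14; nΣh² − (Σh)² = 3398.05 − 2631.69 = 766.36
r = -42.58 / √(321.14 × 766.36) = -42.58 / 496.0936 ≈ -0.086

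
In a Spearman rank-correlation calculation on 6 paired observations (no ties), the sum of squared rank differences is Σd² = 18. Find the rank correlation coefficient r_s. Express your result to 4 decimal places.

0.4857

ρ = 1 − 6Σd² / [n(n²−1)] = 1 − 6×18 / (6×35)
  = 1 − 108/210 = 1 − 0.51429 ≈ 0.4857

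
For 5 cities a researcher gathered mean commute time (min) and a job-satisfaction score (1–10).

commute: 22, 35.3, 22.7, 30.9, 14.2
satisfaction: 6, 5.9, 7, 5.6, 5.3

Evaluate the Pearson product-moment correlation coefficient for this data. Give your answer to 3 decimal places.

0.088

n = 5, Σx = 125.1, Σy = 29.8, Σx² = 3401.83, Σy² = 179.26, Σxy = 747.47
nΣxy − ΣxΣy = 3737.35 − 3727.98 = 9.37
nΣx² − (Σx)² = 17009.15 − 15650.01 = 1359.14; nΣy² − (Σy)² = 896.3 − 888.04 = 8.26
r = 9.37 / √(1359.14 × 8.26) = 9.37 / 105.9552 ≈ 0.088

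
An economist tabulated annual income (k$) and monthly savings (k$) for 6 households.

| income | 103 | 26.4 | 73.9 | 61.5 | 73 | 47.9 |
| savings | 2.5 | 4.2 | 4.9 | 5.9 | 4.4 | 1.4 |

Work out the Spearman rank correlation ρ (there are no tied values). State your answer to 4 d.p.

Rank income: 6, 1, 5, 3, 4, 2
Rank savings: 2, 3, 5, 6, 4, 1
d = rank(income) − rank(savings): 4, -2, 0, -3, 0, 1; Σd² = 30
ρ = 1 − 6Σd² / [n(n²−1)] = 1 − 6×30 / (6×35) = 1 − 180/210 ≈ 0.1429

0.1429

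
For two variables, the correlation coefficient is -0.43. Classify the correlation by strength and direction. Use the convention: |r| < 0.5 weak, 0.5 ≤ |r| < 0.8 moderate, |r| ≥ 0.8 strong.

r = -0.43 < 0 so the relationship is negative.
|r| = 0.43, which falls in the weak range.

weak negative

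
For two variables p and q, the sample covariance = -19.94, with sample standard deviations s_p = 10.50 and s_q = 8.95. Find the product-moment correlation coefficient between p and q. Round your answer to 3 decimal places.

r = Cov(p,q) / (s_p · s_q) = -19.94 / (10.50 × 8.95)
  = -19.94 / 93.9750 ≈ -0.212

-0.212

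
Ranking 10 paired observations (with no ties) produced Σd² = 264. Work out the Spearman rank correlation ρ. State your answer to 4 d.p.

-0.6000

ρ = 1 − 6Σd² / [n(n²−1)] = 1 − 6×264 / (10×99)
  = 1 − 1584/990 = 1 − 1.60000 ≈ -0.6000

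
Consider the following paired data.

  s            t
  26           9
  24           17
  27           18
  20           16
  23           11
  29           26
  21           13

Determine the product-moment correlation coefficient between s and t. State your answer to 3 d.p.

n = 7, Σs = 170, Σt = 110, Σs² = 4192, Σt² = 1916, Σst = 2728
nΣst − ΣsΣt = 19096 − 18700 = 396
nΣs² − (Σs)² = 29344 − 28900 = 444; nΣt² − (Σt)² = 13412 − 12100 = 1312
r = 396 / √(444 × 1312) = 396 / 763.2352 ≈ 0.519

0.519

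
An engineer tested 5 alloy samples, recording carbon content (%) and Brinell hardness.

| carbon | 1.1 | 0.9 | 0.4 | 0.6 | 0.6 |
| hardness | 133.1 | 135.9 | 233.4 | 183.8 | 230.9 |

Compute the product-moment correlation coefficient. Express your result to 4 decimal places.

n = 5, Σx = 3.6, Σy = 917.1, Σx² = 2.9, Σy² = 177757.23, Σxy = 610.9
nΣxy − ΣxΣy = 3054.5 − 3301.56 = -247.06
nΣx² − (Σx)² = 14.5 − 12.96 = 1.54; nΣy² − (Σy)² = 888786.15 − 841072.41 = 47713.74
r = -247.06 / √(1.54 × 47713.74) = -247.06 / 271.0704 ≈ -0.9114

-0.9114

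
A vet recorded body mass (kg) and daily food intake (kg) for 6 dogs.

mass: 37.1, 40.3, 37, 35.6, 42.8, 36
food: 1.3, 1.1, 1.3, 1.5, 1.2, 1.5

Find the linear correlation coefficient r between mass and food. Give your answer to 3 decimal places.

n = 6, Σx = 228.8, Σy = 7.9, Σx² = 8764.7, Σy² = 10.53, Σxy = 299.42
nΣxy − ΣxΣy = 1796.52 − 1807.52 = -11
nΣx² − (Σx)² = 52588.2 − 52349.44 = 238.76; nΣy² − (Σy)² = 63.18 − 62.41 = 0.77
r = -11 / √(238.76 × 0.77) = -11 / 13.5590 ≈ -0.811

-0.811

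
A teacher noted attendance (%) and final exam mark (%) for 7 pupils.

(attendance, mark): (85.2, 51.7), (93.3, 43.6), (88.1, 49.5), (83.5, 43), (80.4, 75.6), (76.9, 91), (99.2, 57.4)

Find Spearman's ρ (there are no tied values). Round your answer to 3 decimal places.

Rank attendance: 4, 6, 5, 3, 2, 1, 7
Rank mark: 4, 2, 3, 1, 6, 7, 5
d = rank(attendance) − rank(mark): 0, 4, 2, 2, -4, -6, 2; Σd² = 80
ρ = 1 − 6Σd² / [n(n²−1)] = 1 − 6×80 / (7×48) = 1 − 480/336 ≈ -0.429

-0.429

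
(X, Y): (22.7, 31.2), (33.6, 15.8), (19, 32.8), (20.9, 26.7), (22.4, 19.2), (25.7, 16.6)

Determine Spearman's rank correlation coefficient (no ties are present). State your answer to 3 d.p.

-0.829

Rank X: 4, 6, 1, 2, 3, 5
Rank Y: 5, 1, 6, 4, 3, 2
d = rank(X) − rank(Y): -1, 5, -5, -2, 0, 3; Σd² = 64
ρ = 1 − 6Σd² / [n(n²−1)] = 1 − 6×64 / (6×35) = 1 − 384/210 ≈ -0.829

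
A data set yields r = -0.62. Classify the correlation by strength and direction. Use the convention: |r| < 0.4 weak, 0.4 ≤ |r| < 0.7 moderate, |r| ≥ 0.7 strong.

moderate negative

r = -0.62 < 0 so the relationship is negative.
|r| = 0.62, which falls in the moderate range.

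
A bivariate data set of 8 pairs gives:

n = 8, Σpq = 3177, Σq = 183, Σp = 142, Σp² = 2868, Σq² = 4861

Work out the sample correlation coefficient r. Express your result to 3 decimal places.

-0.147

r = (nΣpq − ΣpΣq) / √[(nΣp² − (Σp)²)(nΣq² − (Σq)²)]
Numerator: 8×3177 − 142×183 = -570
Denominator: √[(22944 − 20164)(38888 − 33489)] = √[2780 × 5399] = 3874.1735
r = -570 / 3874.1735 ≈ -0.147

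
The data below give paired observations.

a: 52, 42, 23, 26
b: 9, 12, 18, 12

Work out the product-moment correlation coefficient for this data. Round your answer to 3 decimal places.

-0.809

n = 4, Σa = 143, Σb = 51, Σa² = 5673, Σb² = 693, Σab = 1698
nΣab − ΣaΣb = 6792 − 7293 = -501
nΣa² − (Σa)² = 22692 − 20449 = 2243; nΣb² − (Σb)² = 2772 − 2601 = 171
r = -501 / √(2243 × 171) = -501 / 619.3166 ≈ -0.809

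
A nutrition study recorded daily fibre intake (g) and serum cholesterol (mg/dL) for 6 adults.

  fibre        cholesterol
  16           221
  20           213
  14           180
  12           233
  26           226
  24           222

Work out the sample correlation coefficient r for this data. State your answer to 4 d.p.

n = 6, Σx = 112, Σy = 1295, Σx² = 2248, Σy² = 281259, Σxy = 24316
nΣxy − ΣxΣy = 145896 − 145040 = 856
nΣx² − (Σx)² = 13488 − 12544 = 944; nΣy² − (Σy)² = 1687554 − 1677025 = 10529
r = 856 / √(944 × 10529) = 856 / 3152.6776 ≈ 0.2715

0.2715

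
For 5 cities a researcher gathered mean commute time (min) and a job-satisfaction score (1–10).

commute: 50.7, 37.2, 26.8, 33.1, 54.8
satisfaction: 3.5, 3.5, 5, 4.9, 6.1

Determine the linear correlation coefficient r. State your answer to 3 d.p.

n = 5, Σx = 202.6, Σy = 23, Σx² = 8771.22, Σy² = 110.72, Σxy = 938.12
nΣxy − ΣxΣy = 4690.6 − 4659.8 = 30.8
nΣx² − (Σx)² = 43856.1 − 41046.76 = 2809.34; nΣy² − (Σy)² = 553.6 − 529 = 24.6
r = 30.8 / √(2809.34 × 24.6) = 30.8 / 262.8874 ≈ 0.117

0.117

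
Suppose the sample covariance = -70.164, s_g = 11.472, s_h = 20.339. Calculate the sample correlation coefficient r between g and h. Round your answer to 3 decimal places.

-0.301

r = Cov(g,h) / (s_g · s_h) = -70.164 / (11.472 × 20.339)
  = -70.164 / 233.3290 ≈ -0.301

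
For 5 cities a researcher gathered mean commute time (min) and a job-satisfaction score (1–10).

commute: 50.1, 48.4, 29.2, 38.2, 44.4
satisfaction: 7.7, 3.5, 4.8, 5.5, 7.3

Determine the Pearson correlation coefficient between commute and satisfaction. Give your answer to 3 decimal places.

0.306

n = 5, Σx = 210.3, Σy = 28.8, Σx² = 9135.81, Σy² = 178.12, Σxy = 1229.55
nΣxy − ΣxΣy = 6147.75 − 6056.64 = 91.11
nΣx² − (Σx)² = 45679.05 − 44226.09 = 1452.96; nΣy² − (Σy)² = 890.6 − 829.44 = 61.16
r = 91.11 / √(1452.96 × 61.16) = 91.11 / 298.0990 ≈ 0.306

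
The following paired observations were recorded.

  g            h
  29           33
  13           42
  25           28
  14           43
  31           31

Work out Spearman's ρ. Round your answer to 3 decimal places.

Rank g: 4, 1, 3, 2, 5
Rank h: 3, 4, 1, 5, 2
d = rank(g) − rank(h): 1, -3, 2, -3, 3; Σd² = 32
ρ = 1 − 6Σd² / [n(n²−1)] = 1 − 6×32 / (5×24) = 1 − 192/120 ≈ -0.600

-0.600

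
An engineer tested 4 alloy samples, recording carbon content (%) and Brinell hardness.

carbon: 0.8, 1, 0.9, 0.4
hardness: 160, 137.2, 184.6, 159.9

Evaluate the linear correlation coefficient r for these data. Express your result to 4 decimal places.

-0.1321

n = 4, Σx = 3.1, Σy = 641.7, Σx² = 2.61, Σy² = 104069.01, Σxy = 495.3
nΣxy − ΣxΣy = 1981.2 − 1989.27 = -8.07
nΣx² − (Σx)² = 10.44 − 9.61 = 0.83; nΣy² − (Σy)² = 416276.04 − 411778.89 = 4497.15
r = -8.07 / √(0.83 × 4497.15) = -8.07 / 61.0953 ≈ -0.1321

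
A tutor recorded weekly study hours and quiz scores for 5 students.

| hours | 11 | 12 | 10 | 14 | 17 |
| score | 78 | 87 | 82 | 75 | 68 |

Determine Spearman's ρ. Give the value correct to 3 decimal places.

Rank hours: 2, 3, 1, 4, 5
Rank score: 3, 5, 4, 2, 1
d = rank(hours) − rank(score): -1, -2, -3, 2, 4; Σd² = 34
ρ = 1 − 6Σd² / [n(n²−1)] = 1 − 6×34 / (5×24) = 1 − 204/120 ≈ -0.700

-0.700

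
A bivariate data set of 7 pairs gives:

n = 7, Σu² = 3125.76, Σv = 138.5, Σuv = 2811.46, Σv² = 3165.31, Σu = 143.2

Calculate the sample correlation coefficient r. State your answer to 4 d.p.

r = (nΣuv − ΣuΣv) / √[(nΣu² − (Σu)²)(nΣv² − (Σv)²)]
Numerator: 7×2811.46 − 143.2×138.5 = -152.98
Denominator: √[(21880.32 − 20506.24)(22157.17 − 19182.25)] = √[1374.08 × 2974.92] = 2021.8254
r = -152.98 / 2021.8254 ≈ -0.0757

-0.0757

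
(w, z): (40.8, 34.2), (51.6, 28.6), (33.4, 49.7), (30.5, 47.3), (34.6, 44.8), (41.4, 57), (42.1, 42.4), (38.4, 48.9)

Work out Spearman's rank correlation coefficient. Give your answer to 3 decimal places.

Rank w: 5, 8, 2, 1, 3, 6, 7, 4
Rank z: 2, 1, 7, 5, 4, 8, 3, 6
d = rank(w) − rank(z): 3, 7, -5, -4, -1, -2, 4, -2; Σd² = 124
ρ = 1 − 6Σd² / [n(n²−1)] = 1 − 6×124 / (8×63) = 1 − 744/504 ≈ -0.476

-0.476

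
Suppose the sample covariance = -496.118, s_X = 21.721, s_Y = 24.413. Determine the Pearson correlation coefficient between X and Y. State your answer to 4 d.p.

-0.9356

r = Cov(X,Y) / (s_X · s_Y) = -496.118 / (21.721 × 24.413)
  = -496.118 / 530.2748 ≈ -0.9356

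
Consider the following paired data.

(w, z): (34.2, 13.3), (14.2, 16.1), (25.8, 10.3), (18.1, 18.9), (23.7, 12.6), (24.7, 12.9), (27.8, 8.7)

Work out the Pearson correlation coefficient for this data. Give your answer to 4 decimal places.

n = 7, Σw = 168.5, Σz = 92.8, Σw² = 4309.15, Σz² = 1300.26, Σwz = 2150.42
nΣwz − ΣwΣz = 15052.94 − 15636.8 = -583.86
nΣw² − (Σw)² = 30164.05 − 28392.25 = 1771.8; nΣz² − (Σz)² = 9101.82 − 8611.84 = 489.98
r = -583.86 / √(1771.8 × 489.98) = -583.86 / 931.7438 ≈ -0.6266

-0.6266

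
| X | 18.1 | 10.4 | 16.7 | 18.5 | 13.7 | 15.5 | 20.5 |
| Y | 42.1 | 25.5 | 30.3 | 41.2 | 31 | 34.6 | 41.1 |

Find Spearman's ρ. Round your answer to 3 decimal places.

0.750

Rank X: 5, 1, 4, 6, 2, 3, 7
Rank Y: 7, 1, 2, 6, 3, 4, 5
d = rank(X) − rank(Y): -2, 0, 2, 0, -1, -1, 2; Σd² = 14
ρ = 1 − 6Σd² / [n(n²−1)] = 1 − 6×14 / (7×48) = 1 − 84/336 ≈ 0.750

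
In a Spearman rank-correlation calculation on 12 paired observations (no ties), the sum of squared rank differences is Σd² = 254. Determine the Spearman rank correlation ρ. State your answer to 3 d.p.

ρ = 1 − 6Σd² / [n(n²−1)] = 1 − 6×254 / (12×143)
  = 1 − 1524/1716 = 1 − 0.8881 ≈ 0.112

0.112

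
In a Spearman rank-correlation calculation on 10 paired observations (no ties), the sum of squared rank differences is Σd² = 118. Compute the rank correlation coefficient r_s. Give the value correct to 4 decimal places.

ρ = 1 − 6Σd² / [n(n²−1)] = 1 − 6×118 / (10×99)
  = 1 − 708/990 = 1 − 0.71515 ≈ 0.2848

0.2848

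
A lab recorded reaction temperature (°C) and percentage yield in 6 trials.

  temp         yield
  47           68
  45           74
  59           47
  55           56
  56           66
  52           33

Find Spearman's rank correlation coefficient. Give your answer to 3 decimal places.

-0.600

Rank temp: 2, 1, 6, 4, 5, 3
Rank yield: 5, 6, 2, 3, 4, 1
d = rank(temp) − rank(yield): -3, -5, 4, 1, 1, 2; Σd² = 56
ρ = 1 − 6Σd² / [n(n²−1)] = 1 − 6×56 / (6×35) = 1 − 336/210 ≈ -0.600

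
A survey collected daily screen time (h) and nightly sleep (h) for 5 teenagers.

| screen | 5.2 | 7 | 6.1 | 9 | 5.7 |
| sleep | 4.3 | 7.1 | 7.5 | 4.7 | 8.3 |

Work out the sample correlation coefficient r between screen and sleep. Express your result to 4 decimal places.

n = 5, Σx = 33, Σy = 31.9, Σx² = 226.74, Σy² = 216.13, Σxy = 207.42
nΣxy − ΣxΣy = 1037.1 − 1052.7 = -15.6
nΣx² − (Σx)² = 1133.7 − 1089 = 44.7; nΣy² − (Σy)² = 1080.65 − 1017.61 = 63.04
r = -15.6 / √(44.7 × 63.04) = -15.6 / 53.0838 ≈ -0.2939

-0.2939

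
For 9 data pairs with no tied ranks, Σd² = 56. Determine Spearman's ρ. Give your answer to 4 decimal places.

0.5333

ρ = 1 − 6Σd² / [n(n²−1)] = 1 − 6×56 / (9×80)
  = 1 − 336/720 = 1 − 0.46667 ≈ 0.5333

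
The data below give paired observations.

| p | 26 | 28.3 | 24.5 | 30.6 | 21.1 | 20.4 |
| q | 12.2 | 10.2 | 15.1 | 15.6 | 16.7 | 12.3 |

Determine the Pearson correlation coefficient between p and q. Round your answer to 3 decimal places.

n = 6, Σp = 150.9, Σq = 82.1, Σp² = 3874.87, Σq² = 1154.43, Σpq = 2056.46
nΣpq − ΣpΣq = 12338.76 − 12388.89 = -50.13
nΣp² − (Σp)² = 23249.22 − 22770.81 = 478.41; nΣq² − (Σq)² = 6926.58 − 6740.41 = 186.17
r = -50.13 / √(478.41 × 186.17) = -50.13 / 298.4386 ≈ -0.168

-0.168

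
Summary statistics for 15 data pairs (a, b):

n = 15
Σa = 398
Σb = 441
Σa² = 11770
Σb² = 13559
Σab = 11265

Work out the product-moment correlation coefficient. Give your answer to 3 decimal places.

r = (nΣab − ΣaΣb) / √[(nΣa² − (Σa)²)(nΣb² − (Σb)²)]
Numerator: 15×11265 − 398×441 = -6543
Denominator: √[(176550 − 158404)(203385 − 194481)] = √[18146 × 8904] = 12711.0969
r = -6543 / 12711.0969 ≈ -0.515

-0.515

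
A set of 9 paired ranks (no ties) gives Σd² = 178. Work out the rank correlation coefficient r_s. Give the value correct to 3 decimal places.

-0.483

ρ = 1 − 6Σd² / [n(n²−1)] = 1 − 6×178 / (9×80)
  = 1 − 1068/720 = 1 − 1.4833 ≈ -0.483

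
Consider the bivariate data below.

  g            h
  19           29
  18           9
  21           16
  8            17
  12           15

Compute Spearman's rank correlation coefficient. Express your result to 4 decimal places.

Rank g: 4, 3, 5, 1, 2
Rank h: 5, 1, 3, 4, 2
d = rank(g) − rank(h): -1, 2, 2, -3, 0; Σd² = 18
ρ = 1 − 6Σd² / [n(n²−1)] = 1 − 6×18 / (5×24) = 1 − 108/120 ≈ 0.1000

0.1000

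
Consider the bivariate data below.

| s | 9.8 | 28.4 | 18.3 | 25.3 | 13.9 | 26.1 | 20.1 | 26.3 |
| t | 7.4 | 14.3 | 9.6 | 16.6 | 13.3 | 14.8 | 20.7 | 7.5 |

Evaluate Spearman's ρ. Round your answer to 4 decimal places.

0.3095

Rank s: 1, 8, 3, 5, 2, 6, 4, 7
Rank t: 1, 5, 3, 7, 4, 6, 8, 2
d = rank(s) − rank(t): 0, 3, 0, -2, -2, 0, -4, 5; Σd² = 58
ρ = 1 − 6Σd² / [n(n²−1)] = 1 − 6×58 / (8×63) = 1 − 348/504 ≈ 0.3095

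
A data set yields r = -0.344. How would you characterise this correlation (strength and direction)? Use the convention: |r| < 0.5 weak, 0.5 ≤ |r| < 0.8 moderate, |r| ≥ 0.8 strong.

weak negative

r = -0.344 < 0 so the relationship is negative.
|r| = 0.344, which falls in the weak range.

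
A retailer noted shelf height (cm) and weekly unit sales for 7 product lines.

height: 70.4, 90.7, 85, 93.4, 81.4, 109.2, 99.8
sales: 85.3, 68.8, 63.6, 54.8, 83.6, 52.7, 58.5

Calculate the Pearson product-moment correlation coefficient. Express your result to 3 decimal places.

-0.879

n = 7, Σx = 629.9, Σy = 467.3, Σx² = 57641.85, Σy² = 32246.03, Σxy = 41167.78
nΣxy − ΣxΣy = 288174.46 − 294352.27 = -6177.81
nΣx² − (Σx)² = 403492.95 − 396774.01 = 6718.94; nΣy² − (Σy)² = 225722.21 − 218369.29 = 7352.92
r = -6177.81 / √(6718.94 × 7352.92) = -6177.81 / 7028.7857 ≈ -0.879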